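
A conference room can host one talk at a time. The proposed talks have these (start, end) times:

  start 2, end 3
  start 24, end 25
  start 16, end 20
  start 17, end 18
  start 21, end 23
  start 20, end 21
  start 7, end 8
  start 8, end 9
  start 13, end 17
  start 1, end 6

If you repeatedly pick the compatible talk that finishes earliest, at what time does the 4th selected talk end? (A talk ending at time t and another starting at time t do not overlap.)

17

Sorted by end: (2,3)  (1,6)  (7,8)  (8,9)  (13,17)  (17,18)  (16,20)  (20,21)  (21,23)  (24,25)
take (2,3); take (7,8); take (8,9); take (13,17); take (17,18); take (20,21); take (21,23); take (24,25).
Selected: (2,3) (7,8) (8,9) (13,17) (17,18) (20,21) (21,23) (24,25)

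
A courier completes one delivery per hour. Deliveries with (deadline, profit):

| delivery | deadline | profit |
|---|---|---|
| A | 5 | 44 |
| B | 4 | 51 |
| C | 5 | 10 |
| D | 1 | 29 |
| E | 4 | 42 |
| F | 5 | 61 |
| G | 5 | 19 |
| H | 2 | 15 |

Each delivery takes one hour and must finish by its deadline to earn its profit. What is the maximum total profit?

227

Sort by profit descending; place each in the latest free slot ≤ its deadline.
By profit: F(d5,61), B(d4,51), A(d5,44), E(d4,42), D(d1,29), G(d5,19), H(d2,15), C(d5,10)
F→slot 5; B→slot 4; A→slot 3; E→slot 2; D→slot 1; G skipped; H skipped; C skipped.
Profit = 29 + 42 + 44 + 51 + 61 = 227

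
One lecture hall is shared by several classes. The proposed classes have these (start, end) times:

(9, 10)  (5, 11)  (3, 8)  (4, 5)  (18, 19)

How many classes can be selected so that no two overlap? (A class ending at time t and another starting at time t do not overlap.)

3

Greedy by earliest finish: after sorting by end time, pick each interval compatible with the last pick.
Sorted by end: (4,5)  (3,8)  (9,10)  (5,11)  (18,19)
take (4,5); skip (3,8); take (9,10); skip (5,11); take (18,19).
Selected 3 classes.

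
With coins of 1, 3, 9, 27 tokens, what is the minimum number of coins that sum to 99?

99 = 3×27 + 2×9
Total coins = 3 + 2 = 5

5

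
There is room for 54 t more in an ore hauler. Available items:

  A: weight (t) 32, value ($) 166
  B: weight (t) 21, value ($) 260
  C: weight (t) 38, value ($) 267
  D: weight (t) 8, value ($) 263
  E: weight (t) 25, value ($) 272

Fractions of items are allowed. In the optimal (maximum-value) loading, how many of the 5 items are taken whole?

3

Ratios (sorted): D 32.88, B 12.38, E 10.88, C 7.03, A 5.19
take D (8 @ 263); take B (21 @ 260); take E (25 @ 272). Capacity used 54/54.
3 item(s) taken whole.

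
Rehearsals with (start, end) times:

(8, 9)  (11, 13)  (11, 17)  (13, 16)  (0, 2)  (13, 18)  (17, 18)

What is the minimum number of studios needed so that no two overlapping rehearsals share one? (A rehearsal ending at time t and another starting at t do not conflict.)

starts: [0, 8, 11, 11, 13, 13, 17]
ends:   [2, 9, 13, 16, 17, 18, 18]
s0→1 e2→0 s8→1 e9→0 s11→1 s11→2 e13→1 s13→2 s13→3  — peak 3.

3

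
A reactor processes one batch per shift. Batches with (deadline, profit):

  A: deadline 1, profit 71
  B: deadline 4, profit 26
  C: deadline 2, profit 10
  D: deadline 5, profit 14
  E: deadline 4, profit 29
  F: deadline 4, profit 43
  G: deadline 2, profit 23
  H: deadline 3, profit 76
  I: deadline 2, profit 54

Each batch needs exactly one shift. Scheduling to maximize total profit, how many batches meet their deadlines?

Sort by profit descending; place each in the latest free slot ≤ its deadline.
By profit: H(d3,76), A(d1,71), I(d2,54), F(d4,43), E(d4,29), B(d4,26), G(d2,23), D(d5,14), C(d2,10)
H→slot 3; A→slot 1; I→slot 2; F→slot 4; E skipped; B skipped; G skipped; D→slot 5; C skipped.
5 of 9 scheduled.

5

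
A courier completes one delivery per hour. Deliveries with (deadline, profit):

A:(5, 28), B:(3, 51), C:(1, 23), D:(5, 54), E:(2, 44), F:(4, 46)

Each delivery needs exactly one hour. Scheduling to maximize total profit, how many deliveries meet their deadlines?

Take jobs in profit order; each goes to the latest open slot no later than its deadline.
Profit order: D=54 B=51 F=46 E=44 A=28 C=23
Assign: D→slot 5, B→slot 3, F→slot 4, E→slot 2, A→slot 1, C skipped.
Slots: [1:A] [2:E] [3:B] [4:F] [5:D]
5 of 6 scheduled.

5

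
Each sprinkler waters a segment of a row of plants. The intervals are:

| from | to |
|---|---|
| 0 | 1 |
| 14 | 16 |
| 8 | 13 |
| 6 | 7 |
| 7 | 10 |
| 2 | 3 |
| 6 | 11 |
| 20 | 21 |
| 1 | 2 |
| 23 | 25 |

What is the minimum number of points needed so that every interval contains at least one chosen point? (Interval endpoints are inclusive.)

Sorted: [0,1] [1,2] [2,3] [6,7] [7,10] [6,11] [8,13] [14,16] [20,21] [23,25]
{[0,1],[1,2]} hit by 1; {[2,3]} hit by 3; {[6,7],[7,10],[6,11]} hit by 7; {[8,13]} hit by 13; {[14,16]} hit by 16; {[20,21]} hit by 21; {[23,25]} hit by 25.
Points: 1, 3, 7, 13, 16, 21, 25 (7 total).

7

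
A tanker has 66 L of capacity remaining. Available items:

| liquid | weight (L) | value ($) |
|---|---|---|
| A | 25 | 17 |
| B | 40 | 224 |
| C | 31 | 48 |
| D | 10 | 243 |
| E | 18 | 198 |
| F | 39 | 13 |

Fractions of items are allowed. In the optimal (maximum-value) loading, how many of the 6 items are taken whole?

Sort by value per unit weight and fill in that order.
Order: D (243/10=24.30) > E (198/18=11.00) > B (224/40=5.60) > C (48/31=1.55) > A (17/25=0.68) > F (13/39=0.33)
Fill: take D (10 @ 243) → take E (18 @ 198) → take 38/40 of B → 212.80; 66/66 used.
2 item(s) taken whole; one partial (take 38/40 of B).

2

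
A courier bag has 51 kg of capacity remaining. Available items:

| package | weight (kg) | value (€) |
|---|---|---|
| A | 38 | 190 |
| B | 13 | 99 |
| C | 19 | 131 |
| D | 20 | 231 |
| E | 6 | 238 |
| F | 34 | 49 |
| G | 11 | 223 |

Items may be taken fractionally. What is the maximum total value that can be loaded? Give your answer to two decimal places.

Greedy by value/weight ratio, highest first.
Order: E (238/6=39.67) > G (223/11=20.27) > D (231/20=11.55) > B (99/13=7.62) > C (131/19=6.89) > A (190/38=5.00) > F (49/34=1.44)
Fill: take E (6 @ 238) → take G (11 @ 223) → take D (20 @ 231) → take B (13 @ 99) → take 1/19 of C → 6.89; 51/51 used.
Total value = 797.89

797.89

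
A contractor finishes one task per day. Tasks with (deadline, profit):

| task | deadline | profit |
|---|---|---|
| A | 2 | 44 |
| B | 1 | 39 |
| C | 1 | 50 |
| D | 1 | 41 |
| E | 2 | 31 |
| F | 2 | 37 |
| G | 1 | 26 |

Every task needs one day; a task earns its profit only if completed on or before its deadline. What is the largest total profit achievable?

94

Take jobs in profit order; each goes to the latest open slot no later than its deadline.
By profit: C(d1,50), A(d2,44), D(d1,41), B(d1,39), F(d2,37), E(d2,31), G(d1,26)
C→slot 1; A→slot 2; D skipped; B skipped; F skipped; E skipped; G skipped.
Profit = 50 + 44 = 94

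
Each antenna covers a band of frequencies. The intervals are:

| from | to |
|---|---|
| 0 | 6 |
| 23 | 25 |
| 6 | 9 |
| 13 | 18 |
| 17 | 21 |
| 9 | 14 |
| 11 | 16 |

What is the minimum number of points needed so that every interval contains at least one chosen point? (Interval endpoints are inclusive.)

Sorted: [0,6] [6,9] [9,14] [11,16] [13,18] [17,21] [23,25]
{[0,6],[6,9]} hit by 6; {[9,14],[11,16],[13,18]} hit by 14; {[17,21]} hit by 21; {[23,25]} hit by 25.
Points: 6, 14, 21, 25 (4 total).

4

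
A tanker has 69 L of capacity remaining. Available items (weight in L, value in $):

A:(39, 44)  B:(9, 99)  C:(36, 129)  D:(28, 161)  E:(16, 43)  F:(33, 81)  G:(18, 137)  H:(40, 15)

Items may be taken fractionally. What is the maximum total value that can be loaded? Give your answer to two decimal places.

447.17

Order: B (99/9=11.00) > G (137/18=7.61) > D (161/28=5.75) > C (129/36=3.58) > E (43/16=2.69) > F (81/33=2.45) > A (44/39=1.13) > H (15/40=0.38)
Fill: take B (9 @ 99) → take G (18 @ 137) → take D (28 @ 161) → take 14/36 of C → 50.17; 69/69 used.
Total value = 447.17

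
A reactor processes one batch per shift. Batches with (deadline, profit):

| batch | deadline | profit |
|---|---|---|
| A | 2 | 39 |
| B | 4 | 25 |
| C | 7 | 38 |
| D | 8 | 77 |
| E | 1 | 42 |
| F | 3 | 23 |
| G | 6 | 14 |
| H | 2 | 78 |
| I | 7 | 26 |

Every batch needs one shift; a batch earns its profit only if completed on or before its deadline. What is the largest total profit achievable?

Take jobs in profit order; each goes to the latest open slot no later than its deadline.
By profit: H(d2,78), D(d8,77), E(d1,42), A(d2,39), C(d7,38), I(d7,26), B(d4,25), F(d3,23), G(d6,14)
H→slot 2; D→slot 8; E→slot 1; A skipped; C→slot 7; I→slot 6; B→slot 4; F→slot 3; G→slot 5.
Profit = 42 + 78 + 23 + 25 + 14 + 26 + 38 + 77 = 323

323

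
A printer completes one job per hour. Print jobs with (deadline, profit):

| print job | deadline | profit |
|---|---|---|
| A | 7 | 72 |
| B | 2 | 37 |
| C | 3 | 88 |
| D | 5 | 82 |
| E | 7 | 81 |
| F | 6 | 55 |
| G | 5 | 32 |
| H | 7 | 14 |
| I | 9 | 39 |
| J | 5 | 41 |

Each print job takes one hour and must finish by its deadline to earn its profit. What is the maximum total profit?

495

Sort by profit descending; place each in the latest free slot ≤ its deadline.
Profit order: C=88 D=82 E=81 A=72 F=55 J=41 I=39 B=37 G=32 H=14
Assign: C→slot 3, D→slot 5, E→slot 7, A→slot 6, F→slot 4, J→slot 2, I→slot 9, B→slot 1, G skipped, H skipped.
Slots: [1:B] [2:J] [3:C] [4:F] [5:D] [6:A] [7:E] [9:I]
Profit = 37 + 41 + 88 + 55 + 82 + 72 + 81 + 39 = 495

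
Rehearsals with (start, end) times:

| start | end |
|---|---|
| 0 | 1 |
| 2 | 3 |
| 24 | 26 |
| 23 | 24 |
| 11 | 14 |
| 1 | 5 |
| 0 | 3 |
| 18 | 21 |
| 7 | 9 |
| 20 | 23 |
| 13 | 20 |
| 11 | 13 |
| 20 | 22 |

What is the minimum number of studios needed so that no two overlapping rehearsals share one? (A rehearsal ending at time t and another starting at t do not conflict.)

3

Events (time:±→running): 0:+→1 0:+→2 1:-→1 1:+→2 2:+→3 … peak 3.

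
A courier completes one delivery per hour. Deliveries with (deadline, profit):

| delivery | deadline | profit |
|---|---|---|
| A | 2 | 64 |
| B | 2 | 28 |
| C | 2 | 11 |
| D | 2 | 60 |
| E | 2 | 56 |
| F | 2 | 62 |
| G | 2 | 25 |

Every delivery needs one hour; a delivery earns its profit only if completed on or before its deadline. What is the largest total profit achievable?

Sort by profit descending; place each in the latest free slot ≤ its deadline.
By profit: A(d2,64), F(d2,62), D(d2,60), E(d2,56), B(d2,28), G(d2,25), C(d2,11)
A→slot 2; F→slot 1; D skipped; E skipped; B skipped; G skipped; C skipped.
Profit = 62 + 64 = 126

126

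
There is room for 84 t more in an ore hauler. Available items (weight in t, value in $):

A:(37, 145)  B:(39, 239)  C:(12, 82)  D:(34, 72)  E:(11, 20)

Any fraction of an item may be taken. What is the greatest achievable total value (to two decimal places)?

450.32

Sort by value per unit weight and fill in that order.
Ratios (sorted): C 6.83, B 6.13, A 3.92, D 2.12, E 1.82
take C (12 @ 82); take B (39 @ 239); take 33/37 of A → 129.32. Capacity used 84/84.
Total value = 450.32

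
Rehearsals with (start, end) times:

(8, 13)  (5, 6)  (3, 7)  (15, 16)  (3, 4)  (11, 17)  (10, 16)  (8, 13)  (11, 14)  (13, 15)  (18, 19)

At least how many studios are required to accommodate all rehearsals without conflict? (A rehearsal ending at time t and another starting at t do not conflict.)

5

Count concurrent intervals with a sweep; the peak is the room count.
Events (time:±→running): 3:+→1 3:+→2 4:-→1 5:+→2 6:-→1 7:-→0 8:+→1 8:+→2 10:+→3 11:+→4 11:+→5 … peak 5.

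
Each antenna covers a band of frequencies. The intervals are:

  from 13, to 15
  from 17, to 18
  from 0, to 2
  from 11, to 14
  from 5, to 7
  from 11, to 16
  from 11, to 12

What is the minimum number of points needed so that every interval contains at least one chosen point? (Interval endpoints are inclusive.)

5

Sort by right endpoint; whenever an interval is uncovered, place a point at its right end.
By right end: [0,2]  [5,7]  [11,12]  [11,14]  [13,15]  [11,16]  [17,18]
[0,2] uncovered → point at 2; [5,7] uncovered → point at 7; [11,12] uncovered → point at 12; [13,15] uncovered → point at 15; [17,18] uncovered → point at 18.
Points: 2, 7, 12, 15, 18 (5 total).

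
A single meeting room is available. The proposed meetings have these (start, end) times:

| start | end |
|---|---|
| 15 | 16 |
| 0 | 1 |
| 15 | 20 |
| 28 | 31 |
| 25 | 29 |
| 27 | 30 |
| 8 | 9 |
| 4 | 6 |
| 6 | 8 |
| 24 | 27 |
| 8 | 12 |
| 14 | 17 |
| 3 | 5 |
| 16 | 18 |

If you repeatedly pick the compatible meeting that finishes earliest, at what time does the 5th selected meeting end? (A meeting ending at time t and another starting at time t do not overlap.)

16

Sorted by end: (0,1)  (3,5)  (4,6)  (6,8)  (8,9)  (8,12)  (15,16)  (14,17)  (16,18)  (15,20)  (24,27)  (25,29)  (27,30)  (28,31)
take (0,1); take (3,5); take (6,8); take (8,9); take (15,16); take (16,18); skip (15,20); take (24,27); skip (25,29); take (27,30).
Selected: (0,1) (3,5) (6,8) (8,9) (15,16) (16,18) (24,27) (27,30)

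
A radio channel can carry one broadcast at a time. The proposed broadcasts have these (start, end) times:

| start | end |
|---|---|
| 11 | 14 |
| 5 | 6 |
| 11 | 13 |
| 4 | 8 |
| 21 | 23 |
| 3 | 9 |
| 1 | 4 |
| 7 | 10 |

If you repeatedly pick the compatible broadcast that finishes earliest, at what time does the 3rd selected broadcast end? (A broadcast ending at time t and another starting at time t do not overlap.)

10

Greedy by earliest finish: after sorting by end time, pick each interval compatible with the last pick.
By end time: (1,4), (5,6), (4,8), (3,9), (7,10), (11,13), (11,14), (21,23).
Pick (1,4); next start ≥ 4 → (5,6); next start ≥ 6 → (7,10); next start ≥ 10 → (11,13); next start ≥ 13 → (21,23).
Selected: (1,4) (5,6) (7,10) (11,13) (21,23)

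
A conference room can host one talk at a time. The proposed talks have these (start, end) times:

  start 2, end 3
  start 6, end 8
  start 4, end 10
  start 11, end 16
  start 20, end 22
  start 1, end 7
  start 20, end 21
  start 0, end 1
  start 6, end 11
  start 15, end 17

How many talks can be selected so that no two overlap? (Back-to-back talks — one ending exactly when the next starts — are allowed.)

5

Order by finish time; keep every interval that doesn't clash with the previous kept one.
Sorted by end: (0,1)  (2,3)  (1,7)  (6,8)  (4,10)  (6,11)  (11,16)  (15,17)  (20,21)  (20,22)
take (0,1); take (2,3); skip (1,7); take (6,8); skip (4,10); take (11,16); take (20,21).
Selected 5 talks.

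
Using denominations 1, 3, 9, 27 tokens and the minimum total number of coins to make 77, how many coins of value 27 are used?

77 = 2×27 + 2×9 + 1×3 + 2×1
Count of 27: 2

2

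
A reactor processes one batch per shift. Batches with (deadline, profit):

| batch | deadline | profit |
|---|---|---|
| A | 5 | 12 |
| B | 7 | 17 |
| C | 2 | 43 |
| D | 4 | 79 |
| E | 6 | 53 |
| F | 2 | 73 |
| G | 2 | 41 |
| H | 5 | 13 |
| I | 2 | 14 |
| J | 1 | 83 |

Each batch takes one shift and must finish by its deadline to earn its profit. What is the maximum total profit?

330

Take jobs in profit order; each goes to the latest open slot no later than its deadline.
Profit order: J=83 D=79 F=73 E=53 C=43 G=41 B=17 I=14 H=13 A=12
Assign: J→slot 1, D→slot 4, F→slot 2, E→slot 6, C skipped, G skipped, B→slot 7, I skipped, H→slot 5, A→slot 3.
Slots: [1:J] [2:F] [3:A] [4:D] [5:H] [6:E] [7:B]
Profit = 83 + 73 + 12 + 79 + 13 + 53 + 17 = 330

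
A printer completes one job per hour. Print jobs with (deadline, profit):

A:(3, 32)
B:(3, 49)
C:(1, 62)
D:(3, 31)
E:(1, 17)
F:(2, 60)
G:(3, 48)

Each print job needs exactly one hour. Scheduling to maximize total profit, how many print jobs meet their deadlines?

Take jobs in profit order; each goes to the latest open slot no later than its deadline.
Profit order: C=62 F=60 B=49 G=48 A=32 D=31 E=17
Assign: C→slot 1, F→slot 2, B→slot 3, G skipped, A skipped, D skipped, E skipped.
Slots: [1:C] [2:F] [3:B]
3 of 7 scheduled.

3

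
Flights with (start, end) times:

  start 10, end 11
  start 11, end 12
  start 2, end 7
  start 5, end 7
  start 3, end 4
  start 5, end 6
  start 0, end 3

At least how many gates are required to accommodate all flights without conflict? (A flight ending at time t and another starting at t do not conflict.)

Count concurrent intervals with a sweep; the peak is the room count.
starts: [0, 2, 3, 5, 5, 10, 11]
ends:   [3, 4, 6, 7, 7, 11, 12]
s0→1 s2→2 e3→1 s3→2 e4→1 s5→2 s5→3  — peak 3.

3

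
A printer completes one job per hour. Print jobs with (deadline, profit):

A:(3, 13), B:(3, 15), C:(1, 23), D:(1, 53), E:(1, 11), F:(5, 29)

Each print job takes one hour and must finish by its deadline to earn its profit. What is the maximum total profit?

Profit order: D=53 F=29 C=23 B=15 A=13 E=11
Assign: D→slot 1, F→slot 5, C skipped, B→slot 3, A→slot 2, E skipped.
Slots: [1:D] [2:A] [3:B] [5:F]
Profit = 53 + 13 + 15 + 29 = 110

110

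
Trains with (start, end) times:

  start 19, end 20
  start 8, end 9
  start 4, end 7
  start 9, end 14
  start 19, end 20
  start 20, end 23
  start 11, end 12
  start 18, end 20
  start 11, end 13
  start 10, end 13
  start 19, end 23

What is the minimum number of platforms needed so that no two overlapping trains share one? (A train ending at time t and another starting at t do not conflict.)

4

Count concurrent intervals with a sweep; the peak is the room count.
starts: [4, 8, 9, 10, 11, 11, 18, 19, 19, 19, 20]
ends:   [7, 9, 12, 13, 13, 14, 20, 20, 20, 23, 23]
s4→1 e7→0 s8→1 e9→0 s9→1 s10→2 s11→3 s11→4  — peak 4.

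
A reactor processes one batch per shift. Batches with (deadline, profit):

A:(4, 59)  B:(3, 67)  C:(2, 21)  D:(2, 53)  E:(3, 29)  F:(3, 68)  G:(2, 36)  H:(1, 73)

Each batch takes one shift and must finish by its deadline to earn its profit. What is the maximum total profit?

Take jobs in profit order; each goes to the latest open slot no later than its deadline.
Profit order: H=73 F=68 B=67 A=59 D=53 G=36 E=29 C=21
Assign: H→slot 1, F→slot 3, B→slot 2, A→slot 4, D skipped, G skipped, E skipped, C skipped.
Slots: [1:H] [2:B] [3:F] [4:A]
Profit = 73 + 67 + 68 + 59 = 267

267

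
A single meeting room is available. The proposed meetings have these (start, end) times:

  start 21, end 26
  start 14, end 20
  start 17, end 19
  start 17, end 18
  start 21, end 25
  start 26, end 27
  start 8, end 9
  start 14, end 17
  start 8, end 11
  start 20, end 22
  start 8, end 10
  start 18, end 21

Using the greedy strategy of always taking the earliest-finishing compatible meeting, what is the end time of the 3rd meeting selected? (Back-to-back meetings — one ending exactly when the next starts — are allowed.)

18

By end time: (8,9), (8,10), (8,11), (14,17), (17,18), (17,19), (14,20), (18,21), (20,22), (21,25), (21,26), (26,27).
Pick (8,9); next start ≥ 9 → (14,17); next start ≥ 17 → (17,18); next start ≥ 18 → (18,21); next start ≥ 21 → (21,25); next start ≥ 25 → (26,27).
Selected: (8,9) (14,17) (17,18) (18,21) (21,25) (26,27)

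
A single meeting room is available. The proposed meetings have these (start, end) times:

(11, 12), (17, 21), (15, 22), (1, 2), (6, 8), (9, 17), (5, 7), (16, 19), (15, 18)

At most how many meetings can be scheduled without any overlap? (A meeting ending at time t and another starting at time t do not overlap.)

4

Order by finish time; keep every interval that doesn't clash with the previous kept one.
By end time: (1,2), (5,7), (6,8), (11,12), (9,17), (15,18), (16,19), (17,21), (15,22).
Pick (1,2); next start ≥ 2 → (5,7); next start ≥ 7 → (11,12); next start ≥ 12 → (15,18).
Selected 4 meetings.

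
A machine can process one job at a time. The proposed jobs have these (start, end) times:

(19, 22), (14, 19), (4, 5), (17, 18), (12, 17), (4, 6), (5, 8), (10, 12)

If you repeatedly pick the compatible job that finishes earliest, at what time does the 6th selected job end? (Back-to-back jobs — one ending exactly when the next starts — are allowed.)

Sorted by end: (4,5)  (4,6)  (5,8)  (10,12)  (12,17)  (17,18)  (14,19)  (19,22)
take (4,5); take (5,8); take (10,12); take (12,17); take (17,18); take (19,22).
Selected: (4,5) (5,8) (10,12) (12,17) (17,18) (19,22)

22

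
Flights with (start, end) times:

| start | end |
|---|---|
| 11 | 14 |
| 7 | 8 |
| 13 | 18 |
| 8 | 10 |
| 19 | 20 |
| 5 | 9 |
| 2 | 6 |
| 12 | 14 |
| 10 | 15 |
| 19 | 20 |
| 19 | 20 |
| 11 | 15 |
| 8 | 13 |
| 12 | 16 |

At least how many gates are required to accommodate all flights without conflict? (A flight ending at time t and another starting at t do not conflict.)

Count concurrent intervals with a sweep; the peak is the room count.
starts: [2, 5, 7, 8, 8, 10, 11, 11, 12, 12, 13, 19, 19, 19]
ends:   [6, 8, 9, 10, 13, 14, 14, 15, 15, 16, 18, 20, 20, 20]
s2→1 s5→2 e6→1 s7→2 e8→1 s8→2 s8→3 e9→2 e10→1 s10→2 s11→3 s11→4 s12→5 s12→6  — peak 6.

6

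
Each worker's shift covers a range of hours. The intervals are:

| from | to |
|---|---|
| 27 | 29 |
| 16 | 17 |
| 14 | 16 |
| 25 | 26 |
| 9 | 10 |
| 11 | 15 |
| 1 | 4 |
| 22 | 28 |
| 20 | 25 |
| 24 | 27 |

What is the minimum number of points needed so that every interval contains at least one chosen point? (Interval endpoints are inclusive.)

6

Process intervals by earliest right end; each time one isn't hit yet, stab at its right endpoint.
Sorted: [1,4] [9,10] [11,15] [14,16] [16,17] [20,25] [25,26] [24,27] [22,28] [27,29]
{[1,4]} hit by 4; {[9,10]} hit by 10; {[11,15],[14,16]} hit by 15; {[16,17]} hit by 17; {[20,25],[25,26],[24,27],[22,28]} hit by 25; {[27,29]} hit by 29.
Points: 4, 10, 15, 17, 25, 29 (6 total).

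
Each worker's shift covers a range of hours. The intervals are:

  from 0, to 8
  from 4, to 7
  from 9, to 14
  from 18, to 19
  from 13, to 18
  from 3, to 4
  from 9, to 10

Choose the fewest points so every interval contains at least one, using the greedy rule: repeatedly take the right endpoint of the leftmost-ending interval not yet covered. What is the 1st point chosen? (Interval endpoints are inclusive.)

4

By right end: [3,4]  [4,7]  [0,8]  [9,10]  [9,14]  [13,18]  [18,19]
[3,4] uncovered → point at 4; [9,10] uncovered → point at 10; [13,18] uncovered → point at 18.
Points: 4, 10, 18 (3 total).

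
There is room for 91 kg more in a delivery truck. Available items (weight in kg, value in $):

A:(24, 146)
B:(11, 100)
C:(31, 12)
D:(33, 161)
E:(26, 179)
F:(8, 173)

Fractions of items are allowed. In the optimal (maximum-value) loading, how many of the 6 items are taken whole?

Greedy by value/weight ratio, highest first.
Ratios (sorted): F 21.62, B 9.09, E 6.88, A 6.08, D 4.88, C 0.39
take F (8 @ 173); take B (11 @ 100); take E (26 @ 179); take A (24 @ 146); take 22/33 of D → 107.33. Capacity used 91/91.
4 item(s) taken whole; one partial (take 22/33 of D).

4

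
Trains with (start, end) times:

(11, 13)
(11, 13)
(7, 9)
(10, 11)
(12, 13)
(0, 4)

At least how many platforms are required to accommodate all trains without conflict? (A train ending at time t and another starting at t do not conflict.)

3

The answer is the maximum number of intervals overlapping at any instant.
starts: [0, 7, 10, 11, 11, 12]
ends:   [4, 9, 11, 13, 13, 13]
s0→1 e4→0 s7→1 e9→0 s10→1 e11→0 s11→1 s11→2 s12→3  — peak 3.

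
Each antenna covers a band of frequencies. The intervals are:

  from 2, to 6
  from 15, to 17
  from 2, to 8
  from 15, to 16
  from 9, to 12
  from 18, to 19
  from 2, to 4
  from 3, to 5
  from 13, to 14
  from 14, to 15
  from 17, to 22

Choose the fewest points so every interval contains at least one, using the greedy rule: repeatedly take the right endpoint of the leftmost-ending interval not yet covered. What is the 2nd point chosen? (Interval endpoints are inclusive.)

12

Sort by right endpoint; whenever an interval is uncovered, place a point at its right end.
Sorted: [2,4] [3,5] [2,6] [2,8] [9,12] [13,14] [14,15] [15,16] [15,17] [18,19] [17,22]
{[2,4],[3,5],[2,6],[2,8]} hit by 4; {[9,12]} hit by 12; {[13,14],[14,15]} hit by 14; {[15,16],[15,17]} hit by 16; {[18,19],[17,22]} hit by 19.
Points: 4, 12, 14, 16, 19 (5 total).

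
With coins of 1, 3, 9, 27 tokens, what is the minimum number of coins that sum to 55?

Use the largest denomination that fits, subtract, and repeat.
55 = 2×27 + 1×1
Total coins = 2 + 1 = 3

3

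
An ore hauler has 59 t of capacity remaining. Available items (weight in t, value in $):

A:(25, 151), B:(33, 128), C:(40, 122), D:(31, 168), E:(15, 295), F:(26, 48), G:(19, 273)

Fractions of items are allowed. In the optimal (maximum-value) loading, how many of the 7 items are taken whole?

Order: E (295/15=19.67) > G (273/19=14.37) > A (151/25=6.04) > D (168/31=5.42) > B (128/33=3.88) > C (122/40=3.05) > F (48/26=1.85)
Fill: take E (15 @ 295) → take G (19 @ 273) → take A (25 @ 151); 59/59 used.
3 item(s) taken whole.

3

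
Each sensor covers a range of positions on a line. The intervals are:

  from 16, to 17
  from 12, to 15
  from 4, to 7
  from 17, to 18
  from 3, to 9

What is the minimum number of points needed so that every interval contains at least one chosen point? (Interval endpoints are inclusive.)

Process intervals by earliest right end; each time one isn't hit yet, stab at its right endpoint.
By right end: [4,7]  [3,9]  [12,15]  [16,17]  [17,18]
[4,7] uncovered → point at 7; [12,15] uncovered → point at 15; [16,17] uncovered → point at 17.
Points: 7, 15, 17 (3 total).

3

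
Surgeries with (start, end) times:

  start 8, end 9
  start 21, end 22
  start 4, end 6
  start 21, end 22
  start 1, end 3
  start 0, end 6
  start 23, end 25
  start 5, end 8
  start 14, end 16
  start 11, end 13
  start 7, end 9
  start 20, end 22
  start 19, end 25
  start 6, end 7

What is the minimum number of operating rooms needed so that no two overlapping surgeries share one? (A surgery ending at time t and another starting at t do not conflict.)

Count concurrent intervals with a sweep; the peak is the room count.
starts: [0, 1, 4, 5, 6, 7, 8, 11, 14, 19, 20, 21, 21, 23]
ends:   [3, 6, 6, 7, 8, 9, 9, 13, 16, 22, 22, 22, 25, 25]
s0→1 s1→2 e3→1 s4→2 s5→3 e6→2 e6→1 s6→2 e7→1 s7→2 e8→1 s8→2 e9→1 e9→0 s11→1 e13→0 s14→1 e16→0 s19→1 s20→2 s21→3 s21→4  — peak 4.

4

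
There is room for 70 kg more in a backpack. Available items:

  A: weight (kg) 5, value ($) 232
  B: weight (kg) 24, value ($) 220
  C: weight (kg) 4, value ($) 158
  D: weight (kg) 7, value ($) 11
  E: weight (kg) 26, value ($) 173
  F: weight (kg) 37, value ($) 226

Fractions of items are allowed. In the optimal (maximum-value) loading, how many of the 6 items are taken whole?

4

Greedy by value/weight ratio, highest first.
Order: A (232/5=46.40) > C (158/4=39.50) > B (220/24=9.17) > E (173/26=6.65) > F (226/37=6.11) > D (11/7=1.57)
Fill: take A (5 @ 232) → take C (4 @ 158) → take B (24 @ 220) → take E (26 @ 173) → take 11/37 of F → 67.19; 70/70 used.
4 item(s) taken whole; one partial (take 11/37 of F).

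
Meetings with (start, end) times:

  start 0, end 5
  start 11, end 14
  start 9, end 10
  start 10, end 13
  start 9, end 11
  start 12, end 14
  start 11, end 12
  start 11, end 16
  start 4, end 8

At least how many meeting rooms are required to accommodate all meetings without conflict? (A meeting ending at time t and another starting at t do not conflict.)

4

starts: [0, 4, 9, 9, 10, 11, 11, 11, 12]
ends:   [5, 8, 10, 11, 12, 13, 14, 14, 16]
s0→1 s4→2 e5→1 e8→0 s9→1 s9→2 e10→1 s10→2 e11→1 s11→2 s11→3 s11→4  — peak 4.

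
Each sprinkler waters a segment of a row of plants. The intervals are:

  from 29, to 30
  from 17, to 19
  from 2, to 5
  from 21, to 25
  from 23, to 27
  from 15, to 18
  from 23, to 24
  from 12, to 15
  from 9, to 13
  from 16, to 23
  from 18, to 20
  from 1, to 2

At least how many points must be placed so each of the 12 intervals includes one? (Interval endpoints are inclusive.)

Sorted: [1,2] [2,5] [9,13] [12,15] [15,18] [17,19] [18,20] [16,23] [23,24] [21,25] [23,27] [29,30]
{[1,2],[2,5]} hit by 2; {[9,13],[12,15]} hit by 13; {[15,18],[17,19],[18,20],[16,23]} hit by 18; {[23,24],[21,25],[23,27]} hit by 24; {[29,30]} hit by 30.
Points: 2, 13, 18, 24, 30 (5 total).

5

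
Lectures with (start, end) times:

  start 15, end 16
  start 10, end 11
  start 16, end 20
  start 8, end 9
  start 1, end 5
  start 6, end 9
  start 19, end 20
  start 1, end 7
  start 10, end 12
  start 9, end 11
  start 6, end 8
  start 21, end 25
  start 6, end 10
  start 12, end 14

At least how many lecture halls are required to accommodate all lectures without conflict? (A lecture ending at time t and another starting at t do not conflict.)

4

Count concurrent intervals with a sweep; the peak is the room count.
Events (time:±→running): 1:+→1 1:+→2 5:-→1 6:+→2 6:+→3 6:+→4 … peak 4.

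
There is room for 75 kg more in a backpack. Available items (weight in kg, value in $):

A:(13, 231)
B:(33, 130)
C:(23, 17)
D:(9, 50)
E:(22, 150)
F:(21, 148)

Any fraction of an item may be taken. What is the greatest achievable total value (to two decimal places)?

Ratios (sorted): A 17.77, F 7.05, E 6.82, D 5.56, B 3.94, C 0.74
take A (13 @ 231); take F (21 @ 148); take E (22 @ 150); take D (9 @ 50); take 10/33 of B → 39.39. Capacity used 75/75.
Total value = 618.39

618.39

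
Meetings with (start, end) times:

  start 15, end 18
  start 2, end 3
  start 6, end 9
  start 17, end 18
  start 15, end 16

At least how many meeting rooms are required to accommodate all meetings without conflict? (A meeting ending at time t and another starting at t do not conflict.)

Events (time:±→running): 2:+→1 3:-→0 6:+→1 9:-→0 15:+→1 15:+→2 … peak 2.

2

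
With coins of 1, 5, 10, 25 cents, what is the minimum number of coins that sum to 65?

4

65 = 2×25 + 1×10 + 1×5
Total coins = 2 + 1 + 1 = 4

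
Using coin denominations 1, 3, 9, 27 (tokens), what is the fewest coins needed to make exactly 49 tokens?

Greedy: take as many of the largest coin as possible, then repeat with the remainder.
49 − 1×27→22 − 2×9→4 − 1×3→1 − 1×1→0
Total coins = 1 + 2 + 1 + 1 = 5

5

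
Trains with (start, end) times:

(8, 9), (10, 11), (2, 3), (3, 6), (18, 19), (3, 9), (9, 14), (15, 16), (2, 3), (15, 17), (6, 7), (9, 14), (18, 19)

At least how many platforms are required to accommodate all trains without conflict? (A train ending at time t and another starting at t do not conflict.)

3

starts: [2, 2, 3, 3, 6, 8, 9, 9, 10, 15, 15, 18, 18]
ends:   [3, 3, 6, 7, 9, 9, 11, 14, 14, 16, 17, 19, 19]
s2→1 s2→2 e3→1 e3→0 s3→1 s3→2 e6→1 s6→2 e7→1 s8→2 e9→1 e9→0 s9→1 s9→2 s10→3  — peak 3.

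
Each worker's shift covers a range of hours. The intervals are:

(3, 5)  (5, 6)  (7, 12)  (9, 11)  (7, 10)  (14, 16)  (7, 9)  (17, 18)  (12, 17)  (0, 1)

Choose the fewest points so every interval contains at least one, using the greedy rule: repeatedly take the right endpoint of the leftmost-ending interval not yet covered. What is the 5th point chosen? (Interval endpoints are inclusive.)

Sort by right endpoint; whenever an interval is uncovered, place a point at its right end.
Sorted: [0,1] [3,5] [5,6] [7,9] [7,10] [9,11] [7,12] [14,16] [12,17] [17,18]
{[0,1]} hit by 1; {[3,5],[5,6]} hit by 5; {[7,9],[7,10],[9,11],[7,12]} hit by 9; {[14,16],[12,17]} hit by 16; {[17,18]} hit by 18.
Points: 1, 5, 9, 16, 18 (5 total).

18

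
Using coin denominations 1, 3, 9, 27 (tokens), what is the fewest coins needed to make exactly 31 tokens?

3

Greedy: take as many of the largest coin as possible, then repeat with the remainder.
31 = 1×27 + 1×3 + 1×1
Total coins = 1 + 1 + 1 = 3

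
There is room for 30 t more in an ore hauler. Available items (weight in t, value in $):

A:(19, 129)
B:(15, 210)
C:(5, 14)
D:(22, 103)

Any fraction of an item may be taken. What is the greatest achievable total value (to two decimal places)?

311.84

Order: B (210/15=14.00) > A (129/19=6.79) > D (103/22=4.68) > C (14/5=2.80)
Fill: take B (15 @ 210) → take 15/19 of A → 101.84; 30/30 used.
Total value = 311.84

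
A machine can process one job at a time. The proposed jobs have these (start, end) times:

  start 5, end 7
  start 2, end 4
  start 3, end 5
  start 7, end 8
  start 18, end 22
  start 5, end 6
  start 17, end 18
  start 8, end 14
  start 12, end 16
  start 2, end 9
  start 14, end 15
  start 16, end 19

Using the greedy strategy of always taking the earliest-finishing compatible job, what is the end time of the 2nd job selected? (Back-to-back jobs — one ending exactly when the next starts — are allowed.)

6

Sort by end time and greedily take each interval whose start is ≥ the last chosen end.
Sorted by end: (2,4)  (3,5)  (5,6)  (5,7)  (7,8)  (2,9)  (8,14)  (14,15)  (12,16)  (17,18)  (16,19)  (18,22)
take (2,4); take (5,6); take (7,8); skip (2,9); take (8,14); take (14,15); take (17,18); take (18,22).
Selected: (2,4) (5,6) (7,8) (8,14) (14,15) (17,18) (18,22)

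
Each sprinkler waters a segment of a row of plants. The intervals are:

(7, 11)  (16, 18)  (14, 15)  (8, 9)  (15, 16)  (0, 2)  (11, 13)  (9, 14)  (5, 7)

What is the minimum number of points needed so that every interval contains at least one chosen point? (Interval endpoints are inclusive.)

6

Sort by right endpoint; whenever an interval is uncovered, place a point at its right end.
By right end: [0,2]  [5,7]  [8,9]  [7,11]  [11,13]  [9,14]  [14,15]  [15,16]  [16,18]
[0,2] uncovered → point at 2; [5,7] uncovered → point at 7; [8,9] uncovered → point at 9; [11,13] uncovered → point at 13; [14,15] uncovered → point at 15; [16,18] uncovered → point at 18.
Points: 2, 7, 9, 13, 15, 18 (6 total).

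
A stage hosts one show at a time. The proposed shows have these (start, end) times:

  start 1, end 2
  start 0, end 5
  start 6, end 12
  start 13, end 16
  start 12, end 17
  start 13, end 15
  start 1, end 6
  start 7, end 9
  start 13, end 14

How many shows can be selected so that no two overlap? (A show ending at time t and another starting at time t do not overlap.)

By end time: (1,2), (0,5), (1,6), (7,9), (6,12), (13,14), (13,15), (13,16), (12,17).
Pick (1,2); next start ≥ 2 → (7,9); next start ≥ 9 → (13,14).
Selected 3 shows.

3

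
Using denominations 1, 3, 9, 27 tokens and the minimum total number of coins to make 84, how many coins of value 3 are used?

84 − 3×27→3 − 1×3→0
Count of 3: 1

1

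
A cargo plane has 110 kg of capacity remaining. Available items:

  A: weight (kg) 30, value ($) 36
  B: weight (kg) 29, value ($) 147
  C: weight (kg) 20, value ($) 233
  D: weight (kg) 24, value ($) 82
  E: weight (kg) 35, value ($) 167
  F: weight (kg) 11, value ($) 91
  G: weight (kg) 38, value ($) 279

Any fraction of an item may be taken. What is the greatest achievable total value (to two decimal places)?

Ratios (sorted): C 11.65, F 8.27, G 7.34, B 5.07, E 4.77, D 3.42, A 1.20
take C (20 @ 233); take F (11 @ 91); take G (38 @ 279); take B (29 @ 147); take 12/35 of E → 57.26. Capacity used 110/110.
Total value = 807.26

807.26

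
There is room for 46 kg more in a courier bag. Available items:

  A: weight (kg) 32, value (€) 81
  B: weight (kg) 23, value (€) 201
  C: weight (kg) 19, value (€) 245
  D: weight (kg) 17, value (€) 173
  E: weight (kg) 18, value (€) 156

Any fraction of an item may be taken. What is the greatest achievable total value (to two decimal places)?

Greedy by value/weight ratio, highest first.
Ratios (sorted): C 12.89, D 10.18, B 8.74, E 8.67, A 2.53
take C (19 @ 245); take D (17 @ 173); take 10/23 of B → 87.39. Capacity used 46/46.
Total value = 505.39

505.39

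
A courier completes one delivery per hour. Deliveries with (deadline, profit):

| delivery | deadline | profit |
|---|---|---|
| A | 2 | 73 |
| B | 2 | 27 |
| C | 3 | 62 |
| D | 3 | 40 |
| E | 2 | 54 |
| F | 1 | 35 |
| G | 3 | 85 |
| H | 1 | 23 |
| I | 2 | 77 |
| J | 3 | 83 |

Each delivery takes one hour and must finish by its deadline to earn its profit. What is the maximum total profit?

Take jobs in profit order; each goes to the latest open slot no later than its deadline.
Profit order: G=85 J=83 I=77 A=73 C=62 E=54 D=40 F=35 B=27 H=23
Assign: G→slot 3, J→slot 2, I→slot 1, A skipped, C skipped, E skipped, D skipped, F skipped, B skipped, H skipped.
Slots: [1:I] [2:J] [3:G]
Profit = 77 + 83 + 85 = 245

245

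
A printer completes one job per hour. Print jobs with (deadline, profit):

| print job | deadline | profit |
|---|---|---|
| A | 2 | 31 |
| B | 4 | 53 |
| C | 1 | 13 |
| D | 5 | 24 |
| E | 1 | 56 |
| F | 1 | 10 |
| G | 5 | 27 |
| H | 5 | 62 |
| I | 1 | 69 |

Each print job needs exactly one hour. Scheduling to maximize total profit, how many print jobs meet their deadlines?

Take jobs in profit order; each goes to the latest open slot no later than its deadline.
By profit: I(d1,69), H(d5,62), E(d1,56), B(d4,53), A(d2,31), G(d5,27), D(d5,24), C(d1,13), F(d1,10)
I→slot 1; H→slot 5; E skipped; B→slot 4; A→slot 2; G→slot 3; D skipped; C skipped; F skipped.
5 of 9 scheduled.

5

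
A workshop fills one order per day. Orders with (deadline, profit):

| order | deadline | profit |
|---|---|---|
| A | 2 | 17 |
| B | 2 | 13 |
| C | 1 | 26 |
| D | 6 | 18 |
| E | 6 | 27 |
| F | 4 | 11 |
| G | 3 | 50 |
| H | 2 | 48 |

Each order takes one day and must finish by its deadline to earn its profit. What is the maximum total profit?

180

Profit order: G=50 H=48 E=27 C=26 D=18 A=17 B=13 F=11
Assign: G→slot 3, H→slot 2, E→slot 6, C→slot 1, D→slot 5, A skipped, B skipped, F→slot 4.
Slots: [1:C] [2:H] [3:G] [4:F] [5:D] [6:E]
Profit = 26 + 48 + 50 + 11 + 18 + 27 = 180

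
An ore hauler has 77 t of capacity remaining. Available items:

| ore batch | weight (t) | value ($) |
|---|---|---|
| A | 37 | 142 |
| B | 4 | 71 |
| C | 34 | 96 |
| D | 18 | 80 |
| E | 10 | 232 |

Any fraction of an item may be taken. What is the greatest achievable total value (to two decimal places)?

547.59

Ratios (sorted): E 23.20, B 17.75, D 4.44, A 3.84, C 2.82
take E (10 @ 232); take B (4 @ 71); take D (18 @ 80); take A (37 @ 142); take 8/34 of C → 22.59. Capacity used 77/77.
Total value = 547.59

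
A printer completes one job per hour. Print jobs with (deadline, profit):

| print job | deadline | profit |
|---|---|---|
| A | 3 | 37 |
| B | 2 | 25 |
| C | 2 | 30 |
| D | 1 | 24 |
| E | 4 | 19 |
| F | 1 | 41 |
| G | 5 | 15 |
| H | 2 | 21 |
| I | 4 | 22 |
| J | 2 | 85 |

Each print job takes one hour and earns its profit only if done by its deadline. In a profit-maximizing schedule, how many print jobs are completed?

Take jobs in profit order; each goes to the latest open slot no later than its deadline.
By profit: J(d2,85), F(d1,41), A(d3,37), C(d2,30), B(d2,25), D(d1,24), I(d4,22), H(d2,21), E(d4,19), G(d5,15)
J→slot 2; F→slot 1; A→slot 3; C skipped; B skipped; D skipped; I→slot 4; H skipped; E skipped; G→slot 5.
5 of 10 scheduled.

5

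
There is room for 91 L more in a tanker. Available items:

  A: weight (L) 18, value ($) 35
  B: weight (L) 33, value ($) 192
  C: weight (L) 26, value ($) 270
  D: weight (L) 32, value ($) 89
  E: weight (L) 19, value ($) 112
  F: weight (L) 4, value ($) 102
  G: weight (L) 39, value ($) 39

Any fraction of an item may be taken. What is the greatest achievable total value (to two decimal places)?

Sort by value per unit weight and fill in that order.
Order: F (102/4=25.50) > C (270/26=10.38) > E (112/19=5.89) > B (192/33=5.82) > D (89/32=2.78) > A (35/18=1.94) > G (39/39=1.00)
Fill: take F (4 @ 102) → take C (26 @ 270) → take E (19 @ 112) → take B (33 @ 192) → take 9/32 of D → 25.03; 91/91 used.
Total value = 701.03

701.03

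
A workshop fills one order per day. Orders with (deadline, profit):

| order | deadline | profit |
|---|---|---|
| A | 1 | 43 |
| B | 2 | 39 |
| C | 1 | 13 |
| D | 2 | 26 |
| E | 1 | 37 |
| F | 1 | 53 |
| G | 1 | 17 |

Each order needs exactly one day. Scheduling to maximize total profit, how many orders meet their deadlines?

2

Profit order: F=53 A=43 B=39 E=37 D=26 G=17 C=13
Assign: F→slot 1, A skipped, B→slot 2, E skipped, D skipped, G skipped, C skipped.
Slots: [1:F] [2:B]
2 of 7 scheduled.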